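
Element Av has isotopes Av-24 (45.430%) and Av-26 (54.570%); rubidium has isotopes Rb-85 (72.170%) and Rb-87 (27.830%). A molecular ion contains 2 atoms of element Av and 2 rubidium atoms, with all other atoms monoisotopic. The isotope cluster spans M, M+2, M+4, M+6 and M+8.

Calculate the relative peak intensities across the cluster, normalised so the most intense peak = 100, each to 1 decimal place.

Element Av pattern (n=2): 0.20638849 : 0.49582302 : 0.29778849
Rubidium pattern (n=2): 0.52085089 : 0.40169822 : 0.07745089
Convolve the two distributions (both contribute in 2-u steps):
  M: 0.20638849×0.52085089 = 0.107498
  M+2: 0.20638849×0.40169822 + 0.49582302×0.52085089 = 0.341156
  M+4: 0.20638849×0.07745089 + 0.49582302×0.40169822 + 0.29778849×0.52085089 = 0.370260
  M+6: 0.49582302×0.07745089 + 0.29778849×0.40169822 = 0.158023
  M+8: 0.29778849×0.07745089 = 0.023064
Scale to base peak (0.370260) = 100: 29.0 : 92.1 : 100.0 : 42.7 : 6.2

29.0 : 92.1 : 100.0 : 42.7 : 6.2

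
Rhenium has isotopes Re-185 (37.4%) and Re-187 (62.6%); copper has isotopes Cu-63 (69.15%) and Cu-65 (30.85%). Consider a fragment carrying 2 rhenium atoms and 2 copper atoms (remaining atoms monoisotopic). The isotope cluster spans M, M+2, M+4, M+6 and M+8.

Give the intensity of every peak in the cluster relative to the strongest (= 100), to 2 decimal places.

Rhenium pattern (n=2): 0.139876 : 0.468248 : 0.391876
Copper pattern (n=2): 0.47817225 : 0.4266555 : 0.09517225
Convolve the two distributions (both contribute in 2-u steps):
  M: 0.139876×0.47817225 = 0.066885
  M+2: 0.139876×0.4266555 + 0.468248×0.47817225 = 0.283582
  M+4: 0.139876×0.09517225 + 0.468248×0.4266555 + 0.391876×0.47817225 = 0.400477
  M+6: 0.468248×0.09517225 + 0.391876×0.4266555 = 0.211760
  M+8: 0.391876×0.09517225 = 0.037296
Scale to base peak (0.400477) = 100: 16.70 : 70.81 : 100.00 : 52.88 : 9.31

16.70 : 70.81 : 100.00 : 52.88 : 9.31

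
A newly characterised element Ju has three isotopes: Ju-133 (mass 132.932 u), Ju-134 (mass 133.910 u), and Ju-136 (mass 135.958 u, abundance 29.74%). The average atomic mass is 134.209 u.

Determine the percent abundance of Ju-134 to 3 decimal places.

38.555%

Let x and y be the fractions of Ju-133 and Ju-134. Then x + y = 1 − 0.2974 = 0.7026 and 132.932x + 133.910y = 134.209 − 0.2974×135.958 = 93.7750908.
Substituting: 132.932x + 133.910(0.7026 − x) = 93.7750908
(132.932 − 133.910)x = -0.3100752  ⇒  x = 0.31705, y = 0.38555
Ju-133: 31.705%, Ju-134: 38.555%.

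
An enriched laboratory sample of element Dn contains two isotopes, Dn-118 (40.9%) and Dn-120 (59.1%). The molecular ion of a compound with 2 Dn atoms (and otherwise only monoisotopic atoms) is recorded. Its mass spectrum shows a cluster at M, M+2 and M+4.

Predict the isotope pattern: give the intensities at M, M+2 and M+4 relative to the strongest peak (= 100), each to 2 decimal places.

34.60 : 100.00 : 72.25

Each Dn atom is independently Dn-118 (p = 0.409) or Dn-120 (q = 0.591); the cluster is the binomial expansion (p + q)^2.
P(M) = 0.409^2 = 0.167281
P(M+2) = 2 × 0.409^1 × 0.591^1 = 0.483438
P(M+4) = 0.591^2 = 0.349281
The M+2 peak is largest (0.483438); scaling to 100 gives 34.60 : 100.00 : 72.25.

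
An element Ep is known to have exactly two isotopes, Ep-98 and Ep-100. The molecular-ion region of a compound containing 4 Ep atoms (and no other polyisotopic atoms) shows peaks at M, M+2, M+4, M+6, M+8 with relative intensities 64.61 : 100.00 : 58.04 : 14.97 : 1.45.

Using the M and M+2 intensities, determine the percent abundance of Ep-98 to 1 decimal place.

72.1%

Write p for the Ep-98 fraction. I(M+2)/I(M) = [C(4,1)·p^3·(1−p)] / p^4 = 4·(1−p)/p = 100.00/64.61 = 1.5477
(1−p)/p = 1.5477/4 = 0.3869  ⇒  p = 1/(1 + 0.3869) = 0.7210
Ep-98: 72.1%, Ep-100: 27.9%.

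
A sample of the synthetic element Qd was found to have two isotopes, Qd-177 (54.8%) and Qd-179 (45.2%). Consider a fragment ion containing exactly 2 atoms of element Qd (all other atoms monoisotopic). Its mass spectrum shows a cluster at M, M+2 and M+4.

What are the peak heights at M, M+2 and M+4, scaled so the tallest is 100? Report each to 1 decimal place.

Expanding (0.548 + 0.452)^2:
P(M) = 0.548^2 = 0.300304
P(M+2) = 2 × 0.548^1 × 0.452^1 = 0.495392
P(M+4) = 0.452^2 = 0.204304
The M+2 peak is largest (0.495392); scaling to 100 gives 60.6 : 100.0 : 41.2.

60.6 : 100.0 : 41.2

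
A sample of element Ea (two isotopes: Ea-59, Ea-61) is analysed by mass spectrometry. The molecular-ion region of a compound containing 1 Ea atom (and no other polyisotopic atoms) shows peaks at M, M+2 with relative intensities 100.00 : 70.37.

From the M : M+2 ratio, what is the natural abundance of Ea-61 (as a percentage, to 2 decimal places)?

41.30%

Let p = fractional abundance of Ea-59. I(M+2)/I(M) = [C(1,1)·p^0·(1−p)] / p^1 = 1·(1−p)/p = 70.37/100.00 = 0.7037
(1−p)/p = 0.7037/1 = 0.7037  ⇒  p = 1/(1 + 0.7037) = 0.5870
Ea-59: 58.70%, Ea-61: 41.30%.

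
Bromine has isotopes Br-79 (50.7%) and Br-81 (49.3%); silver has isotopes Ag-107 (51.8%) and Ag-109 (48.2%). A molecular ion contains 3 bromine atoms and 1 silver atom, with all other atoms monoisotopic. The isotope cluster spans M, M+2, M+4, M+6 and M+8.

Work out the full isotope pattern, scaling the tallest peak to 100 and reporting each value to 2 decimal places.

Bromine pattern (n=3): 0.13032384 : 0.38017547 : 0.36967753 : 0.11982316
Silver pattern (n=1): 0.5180 : 0.4820
Convolve the two distributions (both contribute in 2-u steps):
  M: 0.13032384×0.5180 = 0.067508
  M+2: 0.13032384×0.4820 + 0.38017547×0.5180 = 0.259747
  M+4: 0.38017547×0.4820 + 0.36967753×0.5180 = 0.374738
  M+6: 0.36967753×0.4820 + 0.11982316×0.5180 = 0.240253
  M+8: 0.11982316×0.4820 = 0.057755
Scale to base peak (0.374738) = 100: 18.01 : 69.31 : 100.00 : 64.11 : 15.41

18.01 : 69.31 : 100.00 : 64.11 : 15.41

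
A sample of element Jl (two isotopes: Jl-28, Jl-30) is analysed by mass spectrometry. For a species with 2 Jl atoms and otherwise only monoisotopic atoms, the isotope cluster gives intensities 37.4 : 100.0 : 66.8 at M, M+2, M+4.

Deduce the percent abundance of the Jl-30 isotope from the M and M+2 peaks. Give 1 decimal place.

If p is the fraction of Jl that is Jl-28, then I(M+2)/I(M) = [C(2,1)·p^1·(1−p)] / p^2 = 2·(1−p)/p = 100.0/37.4 = 2.6738
(1−p)/p = 2.6738/2 = 1.3369  ⇒  p = 1/(1 + 1.3369) = 0.4279
Jl-28: 42.8%, Jl-30: 57.2%.

57.2%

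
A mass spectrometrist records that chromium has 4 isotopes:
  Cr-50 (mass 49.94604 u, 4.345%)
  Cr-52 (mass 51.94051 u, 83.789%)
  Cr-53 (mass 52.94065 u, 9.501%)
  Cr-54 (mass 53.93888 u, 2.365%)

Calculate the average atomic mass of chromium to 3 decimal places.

51.996 u

Ar = Σ fᵢ·mᵢ = 0.04345 × 49.94604 + 0.83789 × 51.94051 + 0.09501 × 52.94065 + 0.02365 × 53.93888
= 2.170155 + 43.520434 + 5.029891 + 1.275655 = 51.996135 u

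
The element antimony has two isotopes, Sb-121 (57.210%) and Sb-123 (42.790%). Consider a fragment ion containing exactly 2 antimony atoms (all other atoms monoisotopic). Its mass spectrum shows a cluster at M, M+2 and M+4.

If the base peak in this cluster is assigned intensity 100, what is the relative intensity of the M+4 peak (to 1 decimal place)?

37.4

Binomial terms of (0.57210 + 0.42790)^2: M 0.3273, M+2 0.4896, M+4 0.1831 → M+2 is the base peak.
P(M+2) = C(2,1) × 0.57210^1 × 0.42790^1 = 2 × 0.5721 × 0.4279 = 0.489603 (base)
P(M+4) = C(2,2) × 0.57210^0 × 0.42790^2 = 1 × 1.0000 × 0.18309841 = 0.183098
Relative intensity = 0.183098 / 0.489603 × 100 = 37.4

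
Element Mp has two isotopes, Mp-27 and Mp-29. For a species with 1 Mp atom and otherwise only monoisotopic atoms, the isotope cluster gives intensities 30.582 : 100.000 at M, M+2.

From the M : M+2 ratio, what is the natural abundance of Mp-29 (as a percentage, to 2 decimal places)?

If p is the fraction of Mp that is Mp-27, then I(M+2)/I(M) = [C(1,1)·p^0·(1−p)] / p^1 = 1·(1−p)/p = 100.000/30.582 = 3.2699
(1−p)/p = 3.2699/1 = 3.2699  ⇒  p = 1/(1 + 3.2699) = 0.2342
Mp-27: 23.42%, Mp-29: 76.58%.

76.58%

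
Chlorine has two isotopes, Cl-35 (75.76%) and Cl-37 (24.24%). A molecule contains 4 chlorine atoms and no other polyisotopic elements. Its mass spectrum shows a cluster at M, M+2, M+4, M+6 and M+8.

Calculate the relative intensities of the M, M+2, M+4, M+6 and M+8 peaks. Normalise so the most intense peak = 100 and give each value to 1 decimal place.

Expanding (0.7576 + 0.2424)^4:
P(M) = 0.7576^4 = 0.329428
P(M+2) = 4 × 0.7576^3 × 0.2424^1 = 0.421612
P(M+4) = 6 × 0.7576^2 × 0.2424^2 = 0.202347
P(M+6) = 4 × 0.7576^1 × 0.2424^3 = 0.043162
P(M+8) = 0.2424^4 = 0.003452
The M+2 peak is largest (0.421612); scaling to 100 gives 78.1 : 100.0 : 48.0 : 10.2 : 0.8.

78.1 : 100.0 : 48.0 : 10.2 : 0.8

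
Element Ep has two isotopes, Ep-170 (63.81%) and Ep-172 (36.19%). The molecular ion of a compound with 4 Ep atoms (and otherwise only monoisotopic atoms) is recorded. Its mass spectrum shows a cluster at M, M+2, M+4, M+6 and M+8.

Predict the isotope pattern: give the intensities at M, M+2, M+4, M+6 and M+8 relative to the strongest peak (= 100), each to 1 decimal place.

Expanding (0.6381 + 0.3619)^4:
P(M) = 0.6381^4 = 0.165789
P(M+2) = 4 × 0.6381^3 × 0.3619^1 = 0.376110
P(M+4) = 6 × 0.6381^2 × 0.3619^2 = 0.319968
P(M+6) = 4 × 0.6381^1 × 0.3619^3 = 0.120980
P(M+8) = 0.3619^4 = 0.017154
The M+2 peak is largest (0.376110); scaling to 100 gives 44.1 : 100.0 : 85.1 : 32.2 : 4.6.

44.1 : 100.0 : 85.1 : 32.2 : 4.6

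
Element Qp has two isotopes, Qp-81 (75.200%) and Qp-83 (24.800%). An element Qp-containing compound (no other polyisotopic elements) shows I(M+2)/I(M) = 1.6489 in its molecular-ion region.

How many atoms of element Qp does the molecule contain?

5

The M+2/M ratio from n Qp atoms is n · q/p = n · 0.24800/0.75200.
n = 1.6489 × 0.75200/0.24800 = 5.00 ≈ 5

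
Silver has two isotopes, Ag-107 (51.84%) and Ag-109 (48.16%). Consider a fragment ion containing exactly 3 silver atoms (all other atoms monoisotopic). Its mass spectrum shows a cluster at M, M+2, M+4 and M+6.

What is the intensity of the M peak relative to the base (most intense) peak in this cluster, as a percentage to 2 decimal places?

35.88%

Binomial terms of (0.5184 + 0.4816)^3: M 0.1393, M+2 0.3883, M+4 0.3607, M+6 0.1117 → M+2 is the base peak.
P(M+2) = C(3,1) × 0.5184^2 × 0.4816^1 = 3 × 0.26873856 × 0.4816 = 0.388273 (base)
P(M) = C(3,0) × 0.5184^3 × 0.4816^0 = 1 × 0.13931407 × 1.0000 = 0.139314
Relative intensity = 0.139314 / 0.388273 × 100 = 35.88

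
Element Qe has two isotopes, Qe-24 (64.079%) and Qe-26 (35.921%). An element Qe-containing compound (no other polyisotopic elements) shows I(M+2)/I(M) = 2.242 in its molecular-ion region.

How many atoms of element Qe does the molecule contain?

4

The M+2/M ratio from n Qe atoms is n · q/p = n · 0.35921/0.64079.
n = 2.242 × 0.64079/0.35921 = 4.00 ≈ 4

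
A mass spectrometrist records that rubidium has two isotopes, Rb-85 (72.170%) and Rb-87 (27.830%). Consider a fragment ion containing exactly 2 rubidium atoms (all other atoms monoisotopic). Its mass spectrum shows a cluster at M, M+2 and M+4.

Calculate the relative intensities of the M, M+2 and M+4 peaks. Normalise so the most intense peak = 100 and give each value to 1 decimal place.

100.0 : 77.1 : 14.9

Expanding (0.72170 + 0.27830)^2:
P(M) = 0.72170^2 = 0.520851
P(M+2) = 2 × 0.72170^1 × 0.27830^1 = 0.401698
P(M+4) = 0.27830^2 = 0.077451
The M peak is largest (0.520851); scaling to 100 gives 100.0 : 77.1 : 14.9.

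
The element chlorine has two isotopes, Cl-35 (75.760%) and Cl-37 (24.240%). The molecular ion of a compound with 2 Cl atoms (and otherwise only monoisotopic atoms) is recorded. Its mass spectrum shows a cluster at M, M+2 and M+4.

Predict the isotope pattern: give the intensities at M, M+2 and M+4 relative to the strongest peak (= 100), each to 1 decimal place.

Expanding (0.75760 + 0.24240)^2:
P(M) = 0.75760^2 = 0.573958
P(M+2) = 2 × 0.75760^1 × 0.24240^1 = 0.367284
P(M+4) = 0.24240^2 = 0.058758
The M peak is largest (0.573958); scaling to 100 gives 100.0 : 64.0 : 10.2.

100.0 : 64.0 : 10.2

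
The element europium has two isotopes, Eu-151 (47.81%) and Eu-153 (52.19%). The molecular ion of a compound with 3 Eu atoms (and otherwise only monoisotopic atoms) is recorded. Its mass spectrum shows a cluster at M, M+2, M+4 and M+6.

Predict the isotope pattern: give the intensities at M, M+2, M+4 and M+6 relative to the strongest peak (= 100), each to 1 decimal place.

28.0 : 91.6 : 100.0 : 36.4

The 3 Eu atoms are independent, so intensities follow the terms of (0.4781 + 0.5219)^3.
P(M) = 0.4781^3 = 0.109284
P(M+2) = 3 × 0.4781^2 × 0.5219^1 = 0.357887
P(M+4) = 3 × 0.4781^1 × 0.5219^2 = 0.390674
P(M+6) = 0.5219^3 = 0.142155
The M+4 peak is largest (0.390674); scaling to 100 gives 28.0 : 91.6 : 100.0 : 36.4.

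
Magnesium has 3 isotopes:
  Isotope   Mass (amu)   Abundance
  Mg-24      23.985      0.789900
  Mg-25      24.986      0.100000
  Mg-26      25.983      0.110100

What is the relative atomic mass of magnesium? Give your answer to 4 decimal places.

24.3051 amu

Ar = Σ fᵢ·mᵢ = 0.789900 × 23.985 + 0.100000 × 24.986 + 0.110100 × 25.983
= 18.94575 + 2.49860 + 2.86073 = 24.30508 amu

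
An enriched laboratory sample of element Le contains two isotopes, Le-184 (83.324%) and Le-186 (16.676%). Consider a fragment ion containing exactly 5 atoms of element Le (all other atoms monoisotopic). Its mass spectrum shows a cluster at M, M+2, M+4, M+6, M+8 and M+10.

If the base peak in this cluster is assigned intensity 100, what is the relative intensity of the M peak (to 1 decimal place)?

(0.83324 + 0.16676)^5 gives M 0.4017, M+2 0.4019, M+4 0.1609, M+6 0.0322, M+8 0.0032, M+10 0.0001; the largest is M+2.
P(M+2) = C(5,1) × 0.83324^4 × 0.16676^1 = 5 × 0.48203707 × 0.16676 = 0.401923 (base)
P(M) = C(5,0) × 0.83324^5 × 0.16676^0 = 1 × 0.40165257 × 1.0000 = 0.401653
Relative intensity = 0.401653 / 0.401923 × 100 = 99.9

99.9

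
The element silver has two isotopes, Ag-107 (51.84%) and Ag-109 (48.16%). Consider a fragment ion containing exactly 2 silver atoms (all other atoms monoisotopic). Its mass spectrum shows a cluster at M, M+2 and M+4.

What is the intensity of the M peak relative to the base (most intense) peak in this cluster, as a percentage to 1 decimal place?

53.8%

Term probabilities: M 0.2687, M+2 0.4993, M+4 0.2319. Base peak = M+2.
P(M+2) = C(2,1) × 0.5184^1 × 0.4816^1 = 2 × 0.5184 × 0.4816 = 0.499323 (base)
P(M) = C(2,0) × 0.5184^2 × 0.4816^0 = 1 × 0.26873856 × 1.0000 = 0.268739
Relative intensity = 0.268739 / 0.499323 × 100 = 53.8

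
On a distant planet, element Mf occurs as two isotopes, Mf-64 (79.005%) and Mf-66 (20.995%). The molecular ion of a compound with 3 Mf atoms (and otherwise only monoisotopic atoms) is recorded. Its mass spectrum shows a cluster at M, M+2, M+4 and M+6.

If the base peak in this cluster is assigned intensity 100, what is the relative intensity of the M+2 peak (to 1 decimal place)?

Term probabilities: M 0.4931, M+2 0.3931, M+4 0.1045, M+6 0.0093. Base peak = M.
P(M) = C(3,0) × 0.79005^3 × 0.20995^0 = 1 × 0.49313262 × 1.0000 = 0.493133 (base)
P(M+2) = C(3,1) × 0.79005^2 × 0.20995^1 = 3 × 0.624179 × 0.20995 = 0.393139
Relative intensity = 0.393139 / 0.493133 × 100 = 79.7

79.7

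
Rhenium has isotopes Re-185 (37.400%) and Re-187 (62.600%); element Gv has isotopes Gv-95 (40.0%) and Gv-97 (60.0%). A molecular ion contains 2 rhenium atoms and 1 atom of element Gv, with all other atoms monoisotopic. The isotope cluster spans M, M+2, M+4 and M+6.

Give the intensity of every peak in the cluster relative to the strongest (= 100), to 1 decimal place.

12.8 : 62.0 : 100.0 : 53.7

Rhenium pattern (n=2): 0.139876 : 0.468248 : 0.391876
Element Gv pattern (n=1): 0.4000 : 0.6000
Convolve the two distributions (both contribute in 2-u steps):
  M: 0.139876×0.4000 = 0.055950
  M+2: 0.139876×0.6000 + 0.468248×0.4000 = 0.271225
  M+4: 0.468248×0.6000 + 0.391876×0.4000 = 0.437699
  M+6: 0.391876×0.6000 = 0.235126
Scale to base peak (0.437699) = 100: 12.8 : 62.0 : 100.0 : 53.7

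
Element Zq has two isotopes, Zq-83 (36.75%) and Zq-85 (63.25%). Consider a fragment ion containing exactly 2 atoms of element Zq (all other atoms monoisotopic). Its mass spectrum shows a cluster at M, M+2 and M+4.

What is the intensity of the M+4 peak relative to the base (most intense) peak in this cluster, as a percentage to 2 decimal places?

Term probabilities: M 0.1351, M+2 0.4649, M+4 0.4001. Base peak = M+2.
P(M+2) = C(2,1) × 0.3675^1 × 0.6325^1 = 2 × 0.3675 × 0.6325 = 0.464888 (base)
P(M+4) = C(2,2) × 0.3675^0 × 0.6325^2 = 1 × 1.0000 × 0.40005625 = 0.400056
Relative intensity = 0.400056 / 0.464888 × 100 = 86.05

86.05%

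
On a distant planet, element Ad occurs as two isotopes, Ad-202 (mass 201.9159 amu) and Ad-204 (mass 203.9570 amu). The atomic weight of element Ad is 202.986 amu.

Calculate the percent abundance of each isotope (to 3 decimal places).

Writing the weighted mean with unknown fraction x of Ad-202:
201.9159·x + 203.9570·(1 − x) = 202.986
(201.9159 − 203.9570)·x = 202.986 − 203.9570
x = -0.9710 / -2.0411 = 0.47572 → 47.572% Ad-202, 52.428% Ad-204.

Ad-202: 47.572%, Ad-204: 52.428%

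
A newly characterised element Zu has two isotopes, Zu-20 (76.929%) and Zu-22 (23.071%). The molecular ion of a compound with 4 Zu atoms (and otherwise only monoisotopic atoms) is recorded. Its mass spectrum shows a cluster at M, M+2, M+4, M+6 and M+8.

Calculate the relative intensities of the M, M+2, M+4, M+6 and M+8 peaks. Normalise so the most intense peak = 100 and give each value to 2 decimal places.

Expanding (0.76929 + 0.23071)^4:
P(M) = 0.76929^4 = 0.350236
P(M+2) = 4 × 0.76929^3 × 0.23071^1 = 0.420143
P(M+4) = 6 × 0.76929^2 × 0.23071^2 = 0.189001
P(M+6) = 4 × 0.76929^1 × 0.23071^3 = 0.037788
P(M+8) = 0.23071^4 = 0.002833
The M+2 peak is largest (0.420143); scaling to 100 gives 83.36 : 100.00 : 44.98 : 8.99 : 0.67.

83.36 : 100.00 : 44.98 : 8.99 : 0.67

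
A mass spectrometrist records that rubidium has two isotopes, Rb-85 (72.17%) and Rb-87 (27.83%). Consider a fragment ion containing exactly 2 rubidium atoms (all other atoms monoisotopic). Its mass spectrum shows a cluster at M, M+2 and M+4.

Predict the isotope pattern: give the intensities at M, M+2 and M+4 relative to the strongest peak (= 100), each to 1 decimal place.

100.0 : 77.1 : 14.9

Each Rb atom is independently Rb-85 (p = 0.7217) or Rb-87 (q = 0.2783); the cluster is the binomial expansion (p + q)^2.
P(M) = 0.7217^2 = 0.520851
P(M+2) = 2 × 0.7217^1 × 0.2783^1 = 0.401698
P(M+4) = 0.2783^2 = 0.077451
The M peak is largest (0.520851); scaling to 100 gives 100.0 : 77.1 : 14.9.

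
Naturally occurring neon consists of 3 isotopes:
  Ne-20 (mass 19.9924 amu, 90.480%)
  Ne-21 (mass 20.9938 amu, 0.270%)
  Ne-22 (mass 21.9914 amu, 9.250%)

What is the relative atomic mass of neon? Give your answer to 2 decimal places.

20.18 amu

Average mass = Σ (abundance × isotope mass) = 0.90480 × 19.9924 + 0.00270 × 20.9938 + 0.09250 × 21.9914
= 18.08912 + 0.05668 + 2.03420 = 20.18000 amu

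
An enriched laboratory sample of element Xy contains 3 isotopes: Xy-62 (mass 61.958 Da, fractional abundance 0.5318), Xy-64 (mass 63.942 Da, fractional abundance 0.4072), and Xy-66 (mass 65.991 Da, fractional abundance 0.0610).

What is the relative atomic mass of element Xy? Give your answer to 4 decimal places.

Ar = Σ fᵢ·mᵢ = 0.5318 × 61.958 + 0.4072 × 63.942 + 0.0610 × 65.991
= 32.94926 + 26.03718 + 4.02545 = 63.01189 Da

63.0119 Da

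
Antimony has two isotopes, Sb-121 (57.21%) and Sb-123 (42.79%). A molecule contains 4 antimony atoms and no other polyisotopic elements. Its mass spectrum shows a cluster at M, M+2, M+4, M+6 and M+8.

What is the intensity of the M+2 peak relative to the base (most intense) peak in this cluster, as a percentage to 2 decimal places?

89.13%

Term probabilities: M 0.1071, M+2 0.3205, M+4 0.3596, M+6 0.1793, M+8 0.0335. Base peak = M+4.
P(M+4) = C(4,2) × 0.5721^2 × 0.4279^2 = 6 × 0.32729841 × 0.18309841 = 0.359567 (base)
P(M+2) = C(4,1) × 0.5721^3 × 0.4279^1 = 4 × 0.18724742 × 0.4279 = 0.320493
Relative intensity = 0.320493 / 0.359567 × 100 = 89.13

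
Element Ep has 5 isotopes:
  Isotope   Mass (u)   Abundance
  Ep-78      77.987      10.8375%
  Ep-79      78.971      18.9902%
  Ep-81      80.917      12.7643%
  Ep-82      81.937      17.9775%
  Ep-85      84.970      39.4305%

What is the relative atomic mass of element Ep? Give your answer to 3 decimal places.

Weight each isotope mass by its fractional abundance: 0.108375 × 77.987 + 0.189902 × 78.971 + 0.127643 × 80.917 + 0.179775 × 81.937 + 0.394305 × 84.970
= 8.4518 + 14.9968 + 10.3285 + 14.7302 + 33.5041 = 82.0114 u

82.011 u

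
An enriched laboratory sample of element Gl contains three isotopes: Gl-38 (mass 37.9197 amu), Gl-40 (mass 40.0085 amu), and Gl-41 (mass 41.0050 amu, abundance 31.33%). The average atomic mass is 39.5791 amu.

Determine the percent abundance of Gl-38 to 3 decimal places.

35.504%

Let x and y be the fractions of Gl-38 and Gl-40. Then x + y = 1 − 0.3133 = 0.6867 and 37.9197x + 40.0085y = 39.5791 − 0.3133×41.0050 = 26.7322335.
Substituting: 37.9197x + 40.0085(0.6867 − x) = 26.7322335
(37.9197 − 40.0085)x = -0.74160345  ⇒  x = 0.35504, y = 0.33166
Gl-38: 35.504%, Gl-40: 33.166%.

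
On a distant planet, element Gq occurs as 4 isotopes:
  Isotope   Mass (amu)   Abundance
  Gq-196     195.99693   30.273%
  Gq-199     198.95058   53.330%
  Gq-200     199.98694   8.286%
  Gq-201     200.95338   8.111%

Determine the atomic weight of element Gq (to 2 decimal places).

Weight each isotope mass by its fractional abundance: 0.30273 × 195.99693 + 0.53330 × 198.95058 + 0.08286 × 199.98694 + 0.08111 × 200.95338
= 59.334151 + 106.100344 + 16.570918 + 16.299329 = 198.304742 amu

198.30 amu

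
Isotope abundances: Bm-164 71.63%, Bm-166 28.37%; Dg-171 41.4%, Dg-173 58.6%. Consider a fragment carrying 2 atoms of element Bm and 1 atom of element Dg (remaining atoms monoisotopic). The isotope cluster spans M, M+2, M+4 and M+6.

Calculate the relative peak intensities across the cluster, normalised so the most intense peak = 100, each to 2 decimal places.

45.30 : 100.00 : 57.90 : 10.06

Element Bm pattern (n=2): 0.51308569 : 0.40642862 : 0.08048569
Element Dg pattern (n=1): 0.4140 : 0.5860
Convolve the two distributions (both contribute in 2-u steps):
  M: 0.51308569×0.4140 = 0.212417
  M+2: 0.51308569×0.5860 + 0.40642862×0.4140 = 0.468930
  M+4: 0.40642862×0.5860 + 0.08048569×0.4140 = 0.271488
  M+6: 0.08048569×0.5860 = 0.047165
Scale to base peak (0.468930) = 100: 45.30 : 100.00 : 57.90 : 10.06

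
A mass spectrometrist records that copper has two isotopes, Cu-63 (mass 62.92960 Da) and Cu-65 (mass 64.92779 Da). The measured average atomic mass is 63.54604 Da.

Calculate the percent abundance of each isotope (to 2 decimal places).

Cu-63: 69.15%, Cu-65: 30.85%

Let x be the fractional abundance of Cu-63; then Cu-65 has abundance 1 − x.
62.92960·x + 64.92779·(1 − x) = 63.54604
(62.92960 − 64.92779)·x = 63.54604 − 64.92779
x = -1.38175 / -1.99819 = 0.69150 → 69.15% Cu-63, 30.85% Cu-65.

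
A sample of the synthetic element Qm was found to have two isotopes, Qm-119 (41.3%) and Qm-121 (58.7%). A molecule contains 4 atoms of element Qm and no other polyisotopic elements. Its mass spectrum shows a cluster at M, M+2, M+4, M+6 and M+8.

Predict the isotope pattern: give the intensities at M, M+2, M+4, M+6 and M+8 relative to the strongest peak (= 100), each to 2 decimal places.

Expanding (0.413 + 0.587)^4:
P(M) = 0.413^4 = 0.029094
P(M+2) = 4 × 0.413^3 × 0.587^1 = 0.165405
P(M+4) = 6 × 0.413^2 × 0.587^2 = 0.352637
P(M+6) = 4 × 0.413^1 × 0.587^3 = 0.334137
P(M+8) = 0.587^4 = 0.118728
The M+4 peak is largest (0.352637); scaling to 100 gives 8.25 : 46.91 : 100.00 : 94.75 : 33.67.

8.25 : 46.91 : 100.00 : 94.75 : 33.67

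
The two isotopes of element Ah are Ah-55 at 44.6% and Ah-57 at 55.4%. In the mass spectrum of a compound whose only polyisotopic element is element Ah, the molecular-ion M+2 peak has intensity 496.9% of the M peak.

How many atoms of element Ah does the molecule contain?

4

The M+2/M ratio from n Ah atoms is n · q/p = n · 0.554/0.446.
n = 4.969 × 0.446/0.554 = 4.00 ≈ 4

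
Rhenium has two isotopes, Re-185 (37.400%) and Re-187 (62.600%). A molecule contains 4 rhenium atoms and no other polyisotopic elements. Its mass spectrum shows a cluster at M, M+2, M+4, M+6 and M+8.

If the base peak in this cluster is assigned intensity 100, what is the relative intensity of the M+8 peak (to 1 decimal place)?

41.8

Binomial terms of (0.37400 + 0.62600)^4: M 0.0196, M+2 0.1310, M+4 0.3289, M+6 0.3670, M+8 0.1536 → M+6 is the base peak.
P(M+6) = C(4,3) × 0.37400^1 × 0.62600^3 = 4 × 0.3740 × 0.24531438 = 0.366990 (base)
P(M+8) = C(4,4) × 0.37400^0 × 0.62600^4 = 1 × 1.0000 × 0.1535668 = 0.153567
Relative intensity = 0.153567 / 0.366990 × 100 = 41.8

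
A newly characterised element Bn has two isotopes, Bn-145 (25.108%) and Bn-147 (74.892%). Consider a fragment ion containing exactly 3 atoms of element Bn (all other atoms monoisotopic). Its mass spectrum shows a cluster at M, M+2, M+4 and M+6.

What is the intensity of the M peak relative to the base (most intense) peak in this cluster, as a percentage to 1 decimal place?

Binomial terms of (0.25108 + 0.74892)^3: M 0.0158, M+2 0.1416, M+4 0.4225, M+6 0.4201 → M+4 is the base peak.
P(M+4) = C(3,2) × 0.25108^1 × 0.74892^2 = 3 × 0.25108 × 0.56088117 = 0.422478 (base)
P(M) = C(3,0) × 0.25108^3 × 0.74892^0 = 1 × 0.01582838 × 1.0000 = 0.015828
Relative intensity = 0.015828 / 0.422478 × 100 = 3.7

3.7%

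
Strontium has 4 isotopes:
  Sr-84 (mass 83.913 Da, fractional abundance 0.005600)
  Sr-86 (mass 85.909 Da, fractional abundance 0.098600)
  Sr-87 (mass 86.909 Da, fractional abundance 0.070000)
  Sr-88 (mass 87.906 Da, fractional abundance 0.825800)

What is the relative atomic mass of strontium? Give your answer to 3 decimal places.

Average mass = Σ (abundance × isotope mass) = 0.005600 × 83.913 + 0.098600 × 85.909 + 0.070000 × 86.909 + 0.825800 × 87.906
= 0.4699 + 8.4706 + 6.0836 + 72.5928 = 87.6169 Da

87.617 Da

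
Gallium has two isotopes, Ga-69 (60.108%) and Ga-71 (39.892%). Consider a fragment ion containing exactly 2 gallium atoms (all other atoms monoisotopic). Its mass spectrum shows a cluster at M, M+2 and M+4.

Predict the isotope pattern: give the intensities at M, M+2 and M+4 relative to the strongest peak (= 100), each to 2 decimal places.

The 2 Ga atoms are independent, so intensities follow the terms of (0.60108 + 0.39892)^2.
P(M) = 0.60108^2 = 0.361297
P(M+2) = 2 × 0.60108^1 × 0.39892^1 = 0.479566
P(M+4) = 0.39892^2 = 0.159137
The M+2 peak is largest (0.479566); scaling to 100 gives 75.34 : 100.00 : 33.18.

75.34 : 100.00 : 33.18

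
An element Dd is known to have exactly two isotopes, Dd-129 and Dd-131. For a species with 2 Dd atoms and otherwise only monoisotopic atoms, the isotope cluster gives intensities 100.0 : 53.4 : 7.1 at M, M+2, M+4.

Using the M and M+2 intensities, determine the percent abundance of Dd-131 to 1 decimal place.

If p is the fraction of Dd that is Dd-129, then I(M+2)/I(M) = [C(2,1)·p^1·(1−p)] / p^2 = 2·(1−p)/p = 53.4/100.0 = 0.5340
(1−p)/p = 0.5340/2 = 0.2670  ⇒  p = 1/(1 + 0.2670) = 0.7893
Dd-129: 78.9%, Dd-131: 21.1%.

21.1%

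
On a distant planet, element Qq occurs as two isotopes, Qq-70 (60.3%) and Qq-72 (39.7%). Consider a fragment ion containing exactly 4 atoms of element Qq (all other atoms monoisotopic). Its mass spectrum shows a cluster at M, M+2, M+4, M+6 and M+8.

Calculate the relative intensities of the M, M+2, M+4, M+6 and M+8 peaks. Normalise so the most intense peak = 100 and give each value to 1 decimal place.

38.0 : 100.0 : 98.8 : 43.3 : 7.1

Expanding (0.603 + 0.397)^4:
P(M) = 0.603^4 = 0.132212
P(M+2) = 4 × 0.603^3 × 0.397^1 = 0.348179
P(M+4) = 6 × 0.603^2 × 0.397^2 = 0.343848
P(M+6) = 4 × 0.603^1 × 0.397^3 = 0.150921
P(M+8) = 0.397^4 = 0.024841
The M+2 peak is largest (0.348179); scaling to 100 gives 38.0 : 100.0 : 98.8 : 43.3 : 7.1.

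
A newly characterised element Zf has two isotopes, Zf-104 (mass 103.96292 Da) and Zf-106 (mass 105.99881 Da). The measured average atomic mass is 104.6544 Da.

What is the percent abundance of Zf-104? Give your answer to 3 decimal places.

66.035%

Writing the weighted mean with unknown fraction x of Zf-104:
103.96292·x + 105.99881·(1 − x) = 104.6544
(103.96292 − 105.99881)·x = 104.6544 − 105.99881
x = -1.34441 / -2.03589 = 0.66035 → 66.035% Zf-104, 33.965% Zf-106.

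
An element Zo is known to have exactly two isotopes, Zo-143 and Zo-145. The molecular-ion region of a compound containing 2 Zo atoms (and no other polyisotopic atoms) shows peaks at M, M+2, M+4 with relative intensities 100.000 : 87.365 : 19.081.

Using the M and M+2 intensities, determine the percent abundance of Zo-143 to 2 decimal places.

69.60%

Write p for the Zo-143 fraction. I(M+2)/I(M) = [C(2,1)·p^1·(1−p)] / p^2 = 2·(1−p)/p = 87.365/100.000 = 0.8736
(1−p)/p = 0.8736/2 = 0.4368  ⇒  p = 1/(1 + 0.4368) = 0.6960
Zo-143: 69.60%, Zo-145: 30.40%.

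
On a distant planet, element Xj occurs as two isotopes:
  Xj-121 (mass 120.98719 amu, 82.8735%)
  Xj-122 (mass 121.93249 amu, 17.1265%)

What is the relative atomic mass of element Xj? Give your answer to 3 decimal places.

The abundance-weighted mean is 0.828735 × 120.98719 + 0.171265 × 121.93249
= 100.266319 + 20.882768 = 121.149087 amu

121.149 amu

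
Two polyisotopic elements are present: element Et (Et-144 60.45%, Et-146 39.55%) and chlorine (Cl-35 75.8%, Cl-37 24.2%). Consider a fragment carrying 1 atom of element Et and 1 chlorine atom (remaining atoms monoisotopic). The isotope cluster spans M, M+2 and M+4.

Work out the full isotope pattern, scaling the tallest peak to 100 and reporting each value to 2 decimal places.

100.00 : 97.35 : 20.89

Element Et pattern (n=1): 0.6045 : 0.3955
Chlorine pattern (n=1): 0.7580 : 0.2420
Convolve the two distributions (both contribute in 2-u steps):
  M: 0.6045×0.7580 = 0.458211
  M+2: 0.6045×0.2420 + 0.3955×0.7580 = 0.446078
  M+4: 0.3955×0.2420 = 0.095711
Scale to base peak (0.458211) = 100: 100.00 : 97.35 : 20.89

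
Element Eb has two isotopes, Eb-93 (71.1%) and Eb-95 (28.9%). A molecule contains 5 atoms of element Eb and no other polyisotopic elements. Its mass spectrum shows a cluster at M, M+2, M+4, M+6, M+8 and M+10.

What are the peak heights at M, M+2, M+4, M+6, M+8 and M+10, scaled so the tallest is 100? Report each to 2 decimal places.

49.20 : 100.00 : 81.29 : 33.04 : 6.72 : 0.55

Expanding (0.711 + 0.289)^5:
P(M) = 0.711^5 = 0.181697
P(M+2) = 5 × 0.711^4 × 0.289^1 = 0.369272
P(M+4) = 10 × 0.711^3 × 0.289^2 = 0.300196
P(M+6) = 10 × 0.711^2 × 0.289^3 = 0.122020
P(M+8) = 5 × 0.711^1 × 0.289^4 = 0.024799
P(M+10) = 0.289^5 = 0.002016
The M+2 peak is largest (0.369272); scaling to 100 gives 49.20 : 100.00 : 81.29 : 33.04 : 6.72 : 0.55.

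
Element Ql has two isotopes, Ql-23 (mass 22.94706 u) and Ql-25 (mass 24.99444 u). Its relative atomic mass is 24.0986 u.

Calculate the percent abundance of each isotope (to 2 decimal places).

Ql-23: 43.76%, Ql-25: 56.24%

With x = fraction of Ql-23 (so Ql-25 is 1 − x):
22.94706·x + 24.99444·(1 − x) = 24.0986
(22.94706 − 24.99444)·x = 24.0986 − 24.99444
x = -0.89584 / -2.04738 = 0.43755 → 43.76% Ql-23, 56.24% Ql-25.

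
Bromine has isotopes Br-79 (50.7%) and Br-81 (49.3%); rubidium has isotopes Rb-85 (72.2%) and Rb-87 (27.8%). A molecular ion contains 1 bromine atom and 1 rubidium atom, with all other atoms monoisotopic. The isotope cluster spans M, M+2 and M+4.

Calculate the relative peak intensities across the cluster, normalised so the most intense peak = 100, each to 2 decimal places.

Bromine pattern (n=1): 0.5070 : 0.4930
Rubidium pattern (n=1): 0.7220 : 0.2780
Convolve the two distributions (both contribute in 2-u steps):
  M: 0.5070×0.7220 = 0.366054
  M+2: 0.5070×0.2780 + 0.4930×0.7220 = 0.496892
  M+4: 0.4930×0.2780 = 0.137054
Scale to base peak (0.496892) = 100: 73.67 : 100.00 : 27.58

73.67 : 100.00 : 27.58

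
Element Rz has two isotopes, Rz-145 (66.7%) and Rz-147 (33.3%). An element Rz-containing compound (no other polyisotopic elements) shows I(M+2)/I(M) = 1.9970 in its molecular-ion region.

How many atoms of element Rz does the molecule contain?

4

The M+2/M ratio from n Rz atoms is n · q/p = n · 0.333/0.667.
n = 1.9970 × 0.667/0.333 = 4.00 ≈ 4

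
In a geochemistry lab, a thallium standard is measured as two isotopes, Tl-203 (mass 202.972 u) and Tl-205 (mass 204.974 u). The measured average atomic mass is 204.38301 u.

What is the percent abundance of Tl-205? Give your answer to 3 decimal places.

70.480%

With x = fraction of Tl-203 (so Tl-205 is 1 − x):
202.972·x + 204.974·(1 − x) = 204.38301
(202.972 − 204.974)·x = 204.38301 − 204.974
x = -0.59099 / -2.002 = 0.29520 → 29.520% Tl-203, 70.480% Tl-205.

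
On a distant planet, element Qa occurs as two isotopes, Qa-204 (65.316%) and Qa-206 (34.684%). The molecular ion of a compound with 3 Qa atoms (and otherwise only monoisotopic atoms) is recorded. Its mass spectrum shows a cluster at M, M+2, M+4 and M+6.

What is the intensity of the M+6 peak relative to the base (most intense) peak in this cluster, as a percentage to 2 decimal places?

(0.65316 + 0.34684)^3 gives M 0.2786, M+2 0.4439, M+4 0.2357, M+6 0.0417; the largest is M+2.
P(M+2) = C(3,1) × 0.65316^2 × 0.34684^1 = 3 × 0.42661799 × 0.34684 = 0.443905 (base)
P(M+6) = C(3,3) × 0.65316^0 × 0.34684^3 = 1 × 1.0000 × 0.04172415 = 0.041724
Relative intensity = 0.041724 / 0.443905 × 100 = 9.40

9.40%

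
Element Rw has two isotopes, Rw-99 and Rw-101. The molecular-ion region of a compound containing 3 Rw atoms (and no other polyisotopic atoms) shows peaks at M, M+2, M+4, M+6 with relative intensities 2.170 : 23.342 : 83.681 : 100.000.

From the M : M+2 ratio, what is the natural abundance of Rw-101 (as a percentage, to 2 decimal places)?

78.19%

If p is the fraction of Rw that is Rw-99, then I(M+2)/I(M) = [C(3,1)·p^2·(1−p)] / p^3 = 3·(1−p)/p = 23.342/2.170 = 10.7567
(1−p)/p = 10.7567/3 = 3.5856  ⇒  p = 1/(1 + 3.5856) = 0.2181
Rw-99: 21.81%, Rw-101: 78.19%.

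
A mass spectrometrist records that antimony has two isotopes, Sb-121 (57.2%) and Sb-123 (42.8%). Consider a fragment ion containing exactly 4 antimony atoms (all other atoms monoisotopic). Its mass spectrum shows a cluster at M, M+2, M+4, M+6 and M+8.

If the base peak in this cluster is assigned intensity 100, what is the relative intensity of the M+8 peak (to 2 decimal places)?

(0.572 + 0.428)^4 gives M 0.1070, M+2 0.3204, M+4 0.3596, M+6 0.1794, M+8 0.0336; the largest is M+4.
P(M+4) = C(4,2) × 0.572^2 × 0.428^2 = 6 × 0.327184 × 0.183184 = 0.359609 (base)
P(M+8) = C(4,4) × 0.572^0 × 0.428^4 = 1 × 1.0000 × 0.03355638 = 0.033556
Relative intensity = 0.033556 / 0.359609 × 100 = 9.33

9.33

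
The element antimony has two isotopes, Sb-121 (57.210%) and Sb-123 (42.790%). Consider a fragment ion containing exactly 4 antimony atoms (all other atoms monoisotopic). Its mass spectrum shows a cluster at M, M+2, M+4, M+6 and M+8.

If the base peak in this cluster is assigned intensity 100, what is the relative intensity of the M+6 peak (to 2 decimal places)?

(0.57210 + 0.42790)^4 gives M 0.1071, M+2 0.3205, M+4 0.3596, M+6 0.1793, M+8 0.0335; the largest is M+4.
P(M+4) = C(4,2) × 0.57210^2 × 0.42790^2 = 6 × 0.32729841 × 0.18309841 = 0.359567 (base)
P(M+6) = C(4,3) × 0.57210^1 × 0.42790^3 = 4 × 0.5721 × 0.07834781 = 0.179291
Relative intensity = 0.179291 / 0.359567 × 100 = 49.86

49.86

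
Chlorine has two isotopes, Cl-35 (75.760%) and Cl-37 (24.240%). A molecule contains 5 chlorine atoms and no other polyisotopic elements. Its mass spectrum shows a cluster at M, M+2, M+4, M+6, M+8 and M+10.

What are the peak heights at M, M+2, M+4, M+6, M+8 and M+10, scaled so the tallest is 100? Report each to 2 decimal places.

62.51 : 100.00 : 63.99 : 20.47 : 3.28 : 0.21

Each Cl atom is independently Cl-35 (p = 0.75760) or Cl-37 (q = 0.24240); the cluster is the binomial expansion (p + q)^5.
P(M) = 0.75760^5 = 0.249574
P(M+2) = 5 × 0.75760^4 × 0.24240^1 = 0.399266
P(M+4) = 10 × 0.75760^3 × 0.24240^2 = 0.255497
P(M+6) = 10 × 0.75760^2 × 0.24240^3 = 0.081748
P(M+8) = 5 × 0.75760^1 × 0.24240^4 = 0.013078
P(M+10) = 0.24240^5 = 0.000837
The M+2 peak is largest (0.399266); scaling to 100 gives 62.51 : 100.00 : 63.99 : 20.47 : 3.28 : 0.21.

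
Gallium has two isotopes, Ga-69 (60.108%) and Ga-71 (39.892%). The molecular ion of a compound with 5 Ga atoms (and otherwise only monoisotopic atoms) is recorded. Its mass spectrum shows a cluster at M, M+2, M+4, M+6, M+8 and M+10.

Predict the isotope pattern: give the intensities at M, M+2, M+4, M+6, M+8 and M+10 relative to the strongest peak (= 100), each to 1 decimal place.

The 5 Ga atoms are independent, so intensities follow the terms of (0.60108 + 0.39892)^5.
P(M) = 0.60108^5 = 0.078462
P(M+2) = 5 × 0.60108^4 × 0.39892^1 = 0.260366
P(M+4) = 10 × 0.60108^3 × 0.39892^2 = 0.345596
P(M+6) = 10 × 0.60108^2 × 0.39892^3 = 0.229362
P(M+8) = 5 × 0.60108^1 × 0.39892^4 = 0.076111
P(M+10) = 0.39892^5 = 0.010103
The M+4 peak is largest (0.345596); scaling to 100 gives 22.7 : 75.3 : 100.0 : 66.4 : 22.0 : 2.9.

22.7 : 75.3 : 100.0 : 66.4 : 22.0 : 2.9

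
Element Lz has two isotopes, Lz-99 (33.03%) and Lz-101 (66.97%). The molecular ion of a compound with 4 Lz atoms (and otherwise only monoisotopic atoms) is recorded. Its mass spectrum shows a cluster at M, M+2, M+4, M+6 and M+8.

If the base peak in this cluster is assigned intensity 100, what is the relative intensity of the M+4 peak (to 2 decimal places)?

Term probabilities: M 0.0119, M+2 0.0965, M+4 0.2936, M+6 0.3968, M+8 0.2012. Base peak = M+6.
P(M+6) = C(4,3) × 0.3303^1 × 0.6697^3 = 4 × 0.3303 × 0.30035917 = 0.396835 (base)
P(M+4) = C(4,2) × 0.3303^2 × 0.6697^2 = 6 × 0.10909809 × 0.44849809 = 0.293582
Relative intensity = 0.293582 / 0.396835 × 100 = 73.98

73.98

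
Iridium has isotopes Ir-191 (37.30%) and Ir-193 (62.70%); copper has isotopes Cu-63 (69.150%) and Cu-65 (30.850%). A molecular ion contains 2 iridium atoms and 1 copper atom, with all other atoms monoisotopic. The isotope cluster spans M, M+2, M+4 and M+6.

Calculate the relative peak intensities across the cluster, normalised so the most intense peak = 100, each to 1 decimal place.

Iridium pattern (n=2): 0.139129 : 0.467742 : 0.393129
Copper pattern (n=1): 0.6915 : 0.3085
Convolve the two distributions (both contribute in 2-u steps):
  M: 0.139129×0.6915 = 0.096208
  M+2: 0.139129×0.3085 + 0.467742×0.6915 = 0.366365
  M+4: 0.467742×0.3085 + 0.393129×0.6915 = 0.416147
  M+6: 0.393129×0.3085 = 0.121280
Scale to base peak (0.416147) = 100: 23.1 : 88.0 : 100.0 : 29.1

23.1 : 88.0 : 100.0 : 29.1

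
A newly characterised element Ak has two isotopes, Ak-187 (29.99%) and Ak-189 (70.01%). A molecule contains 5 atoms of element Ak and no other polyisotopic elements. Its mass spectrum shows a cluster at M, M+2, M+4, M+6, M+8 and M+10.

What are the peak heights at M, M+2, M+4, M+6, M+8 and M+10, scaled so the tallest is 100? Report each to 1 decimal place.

0.7 : 7.9 : 36.7 : 85.7 : 100.0 : 46.7

Each Ak atom is independently Ak-187 (p = 0.2999) or Ak-189 (q = 0.7001); the cluster is the binomial expansion (p + q)^5.
P(M) = 0.2999^5 = 0.002426
P(M+2) = 5 × 0.2999^4 × 0.7001^1 = 0.028316
P(M+4) = 10 × 0.2999^3 × 0.7001^2 = 0.132206
P(M+6) = 10 × 0.2999^2 × 0.7001^3 = 0.308626
P(M+8) = 5 × 0.2999^1 × 0.7001^4 = 0.360236
P(M+10) = 0.7001^5 = 0.168190
The M+8 peak is largest (0.360236); scaling to 100 gives 0.7 : 7.9 : 36.7 : 85.7 : 100.0 : 46.7.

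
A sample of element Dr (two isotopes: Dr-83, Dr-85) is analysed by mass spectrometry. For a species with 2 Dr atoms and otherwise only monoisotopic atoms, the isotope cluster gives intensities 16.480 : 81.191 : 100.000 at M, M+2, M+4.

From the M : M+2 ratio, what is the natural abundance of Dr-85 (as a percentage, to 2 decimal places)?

If p is the fraction of Dr that is Dr-83, then I(M+2)/I(M) = [C(2,1)·p^1·(1−p)] / p^2 = 2·(1−p)/p = 81.191/16.480 = 4.9266
(1−p)/p = 4.9266/2 = 2.4633  ⇒  p = 1/(1 + 2.4633) = 0.2887
Dr-83: 28.87%, Dr-85: 71.13%.

71.13%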